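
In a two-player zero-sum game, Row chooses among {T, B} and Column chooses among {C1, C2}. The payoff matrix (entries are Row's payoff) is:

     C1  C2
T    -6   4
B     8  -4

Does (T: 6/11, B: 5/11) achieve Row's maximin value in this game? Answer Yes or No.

Against C1 this mix gives (6/11)·(-6) + (5/11)·8 = 4/11.
Against C2 this mix gives (6/11)·4 + (5/11)·(-4) = 4/11.
All of Column's active replies (C1, C2) yield 4/11, and no column does worse for Row. The mix makes Column indifferent and guarantees 4/11, so it is optimal.

Yes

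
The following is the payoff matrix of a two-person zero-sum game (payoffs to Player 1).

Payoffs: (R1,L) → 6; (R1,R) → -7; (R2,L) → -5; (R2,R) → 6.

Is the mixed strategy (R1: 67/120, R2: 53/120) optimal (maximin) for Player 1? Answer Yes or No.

No

Against L this mix gives (67/120)·6 + (53/120)·(-5) = 137/120.
Against R this mix gives (67/120)·(-7) + (53/120)·6 = -151/120.
Player 2 will play R, holding Player 1 to -151/120. Shifting weight toward the row that does better against R would raise this floor (the equalizing mix achieves 1/24 against both R and L), so the proposed strategy is not optimal.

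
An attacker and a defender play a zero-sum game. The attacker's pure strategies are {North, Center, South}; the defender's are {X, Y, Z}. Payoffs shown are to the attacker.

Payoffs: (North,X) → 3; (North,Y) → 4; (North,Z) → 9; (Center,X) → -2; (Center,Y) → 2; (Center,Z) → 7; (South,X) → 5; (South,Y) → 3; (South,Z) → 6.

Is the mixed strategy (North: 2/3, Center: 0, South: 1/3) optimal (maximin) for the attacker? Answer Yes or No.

Against X this mix gives (2/3)·3 + (1/3)·5 = 11/3.
Against Y this mix gives (2/3)·4 + (1/3)·3 = 11/3.
Against Z this mix gives (2/3)·9 + (1/3)·6 = 8.
All of the defender's active replies (X, Y) yield 11/3, and no column does worse for the attacker. The mix makes the defender indifferent and guarantees 11/3, so it is optimal.

Yes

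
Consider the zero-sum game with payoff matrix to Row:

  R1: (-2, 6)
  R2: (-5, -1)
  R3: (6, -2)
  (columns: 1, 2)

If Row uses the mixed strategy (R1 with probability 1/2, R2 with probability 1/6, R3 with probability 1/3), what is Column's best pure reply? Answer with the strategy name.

If Column plays 1, Row's expected payoff is (1/2)·(-2) + (1/6)·(-5) + (1/3)·6 = 1/6.
If Column plays 2, Row's expected payoff is (1/2)·6 + (1/6)·(-1) + (1/3)·(-2) = 13/6.
Column minimizes Row's payoff; the smallest is 1/6, so the best response is 1.

1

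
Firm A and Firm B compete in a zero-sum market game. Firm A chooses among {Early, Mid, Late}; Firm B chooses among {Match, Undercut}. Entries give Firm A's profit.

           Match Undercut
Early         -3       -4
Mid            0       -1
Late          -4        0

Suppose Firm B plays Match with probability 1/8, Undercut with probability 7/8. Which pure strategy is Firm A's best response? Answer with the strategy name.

Expected payoff of Early: (1/8)·(-3) + (7/8)·(-4) = -31/8.
Expected payoff of Mid: (1/8)·0 + (7/8)·(-1) = -7/8.
Expected payoff of Late: (1/8)·(-4) + (7/8)·0 = -1/2.
The largest is -1/2, so Firm A's best response is Late.

Late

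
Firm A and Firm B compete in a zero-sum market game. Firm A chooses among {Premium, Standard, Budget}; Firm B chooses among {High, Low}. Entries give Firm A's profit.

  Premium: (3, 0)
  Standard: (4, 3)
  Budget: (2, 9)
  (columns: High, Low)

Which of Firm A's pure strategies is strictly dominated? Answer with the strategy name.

Standard gives a strictly higher payoff than Premium against every column: 4 > 3, 3 > 0.
So Premium is strictly dominated and Firm A never plays it.

Premium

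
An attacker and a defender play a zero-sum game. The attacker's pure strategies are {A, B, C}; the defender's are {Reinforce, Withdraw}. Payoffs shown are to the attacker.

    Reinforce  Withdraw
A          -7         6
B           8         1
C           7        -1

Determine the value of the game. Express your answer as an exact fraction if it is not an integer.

Row minima: A → -7, B → 1, C → -1; maximin = 1.
Column maxima: Reinforce → 8, Withdraw → 6; minimax = 6.
1 ≠ 6, so there is no saddle point; optimal play is mixed.
C is strictly dominated by B, so the attacker never plays it.
On the remaining 2×2 (A, B vs Reinforce, Withdraw):
Let the attacker play A with probability p. Expected payoff against Reinforce: (-7)p + 8(1−p) = −15p + 8; against Withdraw: 6p + 1(1−p) = 5p + 1.
Setting these equal: −15p + 8 = 5p + 1 ⇒ −20p = -7 ⇒ p = 7/20, and the value is (-15)·(7/20) + 8 = 11/4.
For the defender: with q = P(Reinforce), equating A's and B's payoffs gives −13q + 6 = 7q + 1 ⇒ q = 1/4.

11/4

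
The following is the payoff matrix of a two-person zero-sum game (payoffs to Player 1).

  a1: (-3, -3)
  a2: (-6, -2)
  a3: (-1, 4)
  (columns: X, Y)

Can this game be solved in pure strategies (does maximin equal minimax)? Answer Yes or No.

Yes

Row minima: a1 → -3, a2 → -6, a3 → -1; maximin = -1.
Column maxima: X → -1, Y → 4; minimax = -1.
maximin = minimax = -1, so a saddle point exists.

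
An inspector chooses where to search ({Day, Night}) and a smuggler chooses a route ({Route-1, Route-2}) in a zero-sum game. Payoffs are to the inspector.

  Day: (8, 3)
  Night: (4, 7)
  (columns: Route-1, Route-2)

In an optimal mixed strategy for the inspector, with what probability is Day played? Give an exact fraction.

3/8

Row minima: Day → 3, Night → 4; maximin = 4.
Column maxima: Route-1 → 8, Route-2 → 7; minimax = 7.
4 ≠ 7, so there is no saddle point; optimal play is mixed.
Let the inspector play Day with probability p. Expected payoff against Route-1: 8p + 4(1−p) = 4p + 4; against Route-2: 3p + 7(1−p) = −4p + 7.
Setting these equal: 4p + 4 = −4p + 7 ⇒ 8p = 3 ⇒ p = 3/8, and the value is (4)·(3/8) + 4 = 11/2.
For the smuggler: with q = P(Route-1), equating Day's and Night's payoffs gives 5q + 3 = −3q + 7 ⇒ q = 1/2.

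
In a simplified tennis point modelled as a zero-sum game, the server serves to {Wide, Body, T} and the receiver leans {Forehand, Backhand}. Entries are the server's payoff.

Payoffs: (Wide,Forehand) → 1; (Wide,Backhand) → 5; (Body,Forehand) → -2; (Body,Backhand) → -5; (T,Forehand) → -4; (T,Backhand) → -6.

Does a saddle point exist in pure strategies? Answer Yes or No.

Yes

Row minima: Wide → 1, Body → -5, T → -6; maximin = 1.
Column maxima: Forehand → 1, Backhand → 5; minimax = 1.
maximin = minimax = 1, so a saddle point exists.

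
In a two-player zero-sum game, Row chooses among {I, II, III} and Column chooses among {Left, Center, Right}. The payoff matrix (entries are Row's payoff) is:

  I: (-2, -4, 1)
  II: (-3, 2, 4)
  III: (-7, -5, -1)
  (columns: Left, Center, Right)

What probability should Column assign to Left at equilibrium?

Row minima: I → -4, II → -3, III → -7; maximin = -3.
Column maxima: Left → -2, Center → 2, Right → 4; minimax = -2.
-3 ≠ -2, so there is no saddle point; optimal play is mixed.
III is strictly dominated by I, so Row never plays it.
Right is strictly dominated by Left (it gives Row strictly more in every row), so Column never plays it.
On the remaining 2×2 (I, II vs Left, Center):
Let Row play I with probability p. Expected payoff against Left: (-2)p + (-3)(1−p) = p − 3; against Center: (-4)p + 2(1−p) = −6p + 2.
Setting these equal: p − 3 = −6p + 2 ⇒ 7p = 5 ⇒ p = 5/7, and the value is (1)·(5/7) − 3 = -16/7.
For Column: with q = P(Left), equating I's and II's payoffs gives 2q − 4 = −5q + 2 ⇒ q = 6/7.

6/7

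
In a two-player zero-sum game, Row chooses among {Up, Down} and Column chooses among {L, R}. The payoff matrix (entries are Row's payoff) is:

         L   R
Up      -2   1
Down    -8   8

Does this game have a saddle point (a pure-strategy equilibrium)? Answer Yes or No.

Yes

Row minima: Up → -2, Down → -8; maximin = -2.
Column maxima: L → -2, R → 8; minimax = -2.
maximin = minimax = -2, so a saddle point exists.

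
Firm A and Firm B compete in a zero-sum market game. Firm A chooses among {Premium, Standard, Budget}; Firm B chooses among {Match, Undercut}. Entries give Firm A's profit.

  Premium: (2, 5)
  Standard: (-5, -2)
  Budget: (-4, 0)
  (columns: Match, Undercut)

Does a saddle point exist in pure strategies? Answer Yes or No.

Yes

Row minima: Premium → 2, Standard → -5, Budget → -4; maximin = 2.
Column maxima: Match → 2, Undercut → 5; minimax = 2.
maximin = minimax = 2, so a saddle point exists.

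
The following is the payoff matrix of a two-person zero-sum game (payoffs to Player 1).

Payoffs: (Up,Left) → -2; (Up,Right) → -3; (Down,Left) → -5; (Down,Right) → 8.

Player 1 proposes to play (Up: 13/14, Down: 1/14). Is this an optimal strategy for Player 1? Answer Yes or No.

Against Left this mix gives (13/14)·(-2) + (1/14)·(-5) = -31/14.
Against Right this mix gives (13/14)·(-3) + (1/14)·8 = -31/14.
All of Player 2's active replies (Left, Right) yield -31/14, and no column does worse for Player 1. The mix makes Player 2 indifferent and guarantees -31/14, so it is optimal.

Yes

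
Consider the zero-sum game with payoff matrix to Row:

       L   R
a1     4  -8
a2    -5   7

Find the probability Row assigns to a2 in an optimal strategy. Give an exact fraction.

1/2

Row minima: a1 → -8, a2 → -5; maximin = -5.
Column maxima: L → 4, R → 7; minimax = 4.
-5 ≠ 4, so there is no saddle point; optimal play is mixed.
Let Row play a1 with probability p. Expected payoff against L: 4p + (-5)(1−p) = 9p − 5; against R: (-8)p + 7(1−p) = −15p + 7.
Setting these equal: 9p − 5 = −15p + 7 ⇒ 24p = 12 ⇒ p = 1/2, and the value is (9)·(1/2) − 5 = -1/2.
For Column: with q = P(L), equating a1's and a2's payoffs gives 12q − 8 = −12q + 7 ⇒ q = 5/8.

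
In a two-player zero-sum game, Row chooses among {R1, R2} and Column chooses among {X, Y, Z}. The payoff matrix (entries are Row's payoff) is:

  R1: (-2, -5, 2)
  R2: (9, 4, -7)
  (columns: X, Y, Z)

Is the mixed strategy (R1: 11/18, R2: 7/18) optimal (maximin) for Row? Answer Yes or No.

Against X this mix gives (11/18)·(-2) + (7/18)·9 = 41/18.
Against Y this mix gives (11/18)·(-5) + (7/18)·4 = -3/2.
Against Z this mix gives (11/18)·2 + (7/18)·(-7) = -3/2.
All of Column's active replies (Y, Z) yield -3/2, and no column does worse for Row. The mix makes Column indifferent and guarantees -3/2, so it is optimal.

Yes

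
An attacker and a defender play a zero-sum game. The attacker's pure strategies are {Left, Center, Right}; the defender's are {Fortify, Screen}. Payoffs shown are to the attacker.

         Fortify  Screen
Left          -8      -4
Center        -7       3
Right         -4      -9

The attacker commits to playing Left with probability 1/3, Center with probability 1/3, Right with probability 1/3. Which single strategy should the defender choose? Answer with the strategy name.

If the defender plays Fortify, the attacker's expected payoff is (1/3)·(-8) + (1/3)·(-7) + (1/3)·(-4) = -19/3.
If the defender plays Screen, the attacker's expected payoff is (1/3)·(-4) + (1/3)·3 + (1/3)·(-9) = -10/3.
The defender minimizes the attacker's payoff; the smallest is -19/3, so the best response is Fortify.

Fortify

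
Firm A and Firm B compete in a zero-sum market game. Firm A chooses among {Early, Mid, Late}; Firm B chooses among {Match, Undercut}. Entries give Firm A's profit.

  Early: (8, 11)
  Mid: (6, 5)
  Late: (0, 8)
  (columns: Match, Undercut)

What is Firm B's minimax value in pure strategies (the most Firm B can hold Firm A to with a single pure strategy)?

8

Column maxima: Match → 8, Undercut → 11.
The smallest of these is 8.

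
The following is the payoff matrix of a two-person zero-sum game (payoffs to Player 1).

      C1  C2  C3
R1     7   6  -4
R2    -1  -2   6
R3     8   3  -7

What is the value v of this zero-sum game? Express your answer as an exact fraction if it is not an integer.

Row minima: R1 → -4, R2 → -2, R3 → -7; maximin = -2.
Column maxima: C1 → 8, C2 → 6, C3 → 6; minimax = 6.
-2 ≠ 6, so there is no saddle point; optimal play is mixed.
C1 is strictly dominated by C2 (it gives Player 1 strictly more in every row), so Player 2 never plays it.
With C1 eliminated, R3 is strictly dominated by R1 (R1 gives Player 1 strictly more in every remaining column), so Player 1 never plays it.
On the remaining 2×2 (R1, R2 vs C2, C3):
Let Player 1 play R1 with probability p. Expected payoff against C2: 6p + (-2)(1−p) = 8p − 2; against C3: (-4)p + 6(1−p) = −10p + 6.
Setting these equal: 8p − 2 = −10p + 6 ⇒ 18p = 8 ⇒ p = 4/9, and the value is (8)·(4/9) − 2 = 14/9.
For Player 2: with q = P(C2), equating R1's and R2's payoffs gives 10q − 4 = −8q + 6 ⇒ q = 5/9.

14/9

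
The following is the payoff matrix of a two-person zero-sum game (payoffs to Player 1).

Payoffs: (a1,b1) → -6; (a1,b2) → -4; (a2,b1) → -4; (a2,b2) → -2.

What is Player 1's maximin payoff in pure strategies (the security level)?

-4

Row minima: a1 → -6, a2 → -4.
The best of these is -4.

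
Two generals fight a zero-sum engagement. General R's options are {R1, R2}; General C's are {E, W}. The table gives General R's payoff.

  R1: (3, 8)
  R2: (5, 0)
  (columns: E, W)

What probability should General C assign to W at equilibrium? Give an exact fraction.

Row minima: R1 → 3, R2 → 0; maximin = 3.
Column maxima: E → 5, W → 8; minimax = 5.
3 ≠ 5, so there is no saddle point; optimal play is mixed.
Let General R play R1 with probability p. Expected payoff against E: 3p + 5(1−p) = −2p + 5; against W: 8p + 0(1−p) = 8p.
Setting these equal: −2p + 5 = 8p ⇒ −10p = -5 ⇒ p = 1/2, and the value is (-2)·(1/2) + 5 = 4.
For General C: with q = P(E), equating R1's and R2's payoffs gives −5q + 8 = 5q ⇒ q = 4/5.

1/5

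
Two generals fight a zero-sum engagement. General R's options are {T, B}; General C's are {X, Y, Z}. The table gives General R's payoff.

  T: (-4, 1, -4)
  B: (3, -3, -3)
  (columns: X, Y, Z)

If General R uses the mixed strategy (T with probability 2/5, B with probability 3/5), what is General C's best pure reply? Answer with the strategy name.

Z

If General C plays X, General R's expected payoff is (2/5)·(-4) + (3/5)·3 = 1/5.
If General C plays Y, General R's expected payoff is (2/5)·1 + (3/5)·(-3) = -7/5.
If General C plays Z, General R's expected payoff is (2/5)·(-4) + (3/5)·(-3) = -17/5.
General C minimizes General R's payoff; the smallest is -17/5, so the best response is Z.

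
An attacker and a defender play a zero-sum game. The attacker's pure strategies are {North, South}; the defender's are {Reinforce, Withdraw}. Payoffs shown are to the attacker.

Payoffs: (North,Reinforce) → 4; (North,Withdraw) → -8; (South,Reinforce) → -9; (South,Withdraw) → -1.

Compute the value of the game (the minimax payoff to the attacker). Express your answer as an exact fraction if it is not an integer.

-19/5

Row minima: North → -8, South → -9; maximin = -8.
Column maxima: Reinforce → 4, Withdraw → -1; minimax = -1.
-8 ≠ -1, so there is no saddle point; optimal play is mixed.
Let the attacker play North with probability p. Expected payoff against Reinforce: 4p + (-9)(1−p) = 13p − 9; against Withdraw: (-8)p + (-1)(1−p) = −7p − 1.
Setting these equal: 13p − 9 = −7p − 1 ⇒ 20p = 8 ⇒ p = 2/5, and the value is (13)·(2/5) − 9 = -19/5.
For the defender: with q = P(Reinforce), equating North's and South's payoffs gives 12q − 8 = −8q − 1 ⇒ q = 7/20.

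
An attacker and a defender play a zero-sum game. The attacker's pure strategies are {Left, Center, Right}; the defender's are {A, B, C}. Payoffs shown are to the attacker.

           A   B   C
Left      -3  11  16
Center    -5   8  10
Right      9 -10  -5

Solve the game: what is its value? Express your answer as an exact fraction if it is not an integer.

Row minima: Left → -3, Center → -5, Right → -10; maximin = -3.
Column maxima: A → 9, B → 11, C → 16; minimax = 9.
-3 ≠ 9, so there is no saddle point; optimal play is mixed.
Center is strictly dominated by Left, so the attacker never plays it.
C is strictly dominated by B (it gives the attacker strictly more in every row), so the defender never plays it.
On the remaining 2×2 (Left, Right vs A, B):
Let the attacker play Left with probability p. Expected payoff against A: (-3)p + 9(1−p) = −12p + 9; against B: 11p + (-10)(1−p) = 21p − 10.
Setting these equal: −12p + 9 = 21p − 10 ⇒ −33p = -19 ⇒ p = 19/33, and the value is (-12)·(19/33) + 9 = 23/11.
For the defender: with q = P(A), equating Left's and Right's payoffs gives −14q + 11 = 19q − 10 ⇒ q = 7/11.

23/11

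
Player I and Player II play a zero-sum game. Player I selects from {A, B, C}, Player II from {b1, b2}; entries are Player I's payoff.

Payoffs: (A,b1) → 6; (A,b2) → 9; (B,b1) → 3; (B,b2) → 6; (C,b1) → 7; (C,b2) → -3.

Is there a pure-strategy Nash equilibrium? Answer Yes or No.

No

Row minima: A → 6, B → 3, C → -3; maximin = 6.
Column maxima: b1 → 7, b2 → 9; minimax = 7.
6 ≠ 7, so no pure-strategy equilibrium exists.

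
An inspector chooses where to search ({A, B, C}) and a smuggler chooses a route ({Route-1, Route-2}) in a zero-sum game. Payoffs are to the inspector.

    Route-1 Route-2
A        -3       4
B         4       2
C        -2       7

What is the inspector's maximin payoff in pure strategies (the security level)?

2

Row minima: A → -3, B → 2, C → -2.
The best of these is 2.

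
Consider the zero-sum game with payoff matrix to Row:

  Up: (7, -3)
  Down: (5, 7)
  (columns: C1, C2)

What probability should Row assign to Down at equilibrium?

5/6

Row minima: Up → -3, Down → 5; maximin = 5.
Column maxima: C1 → 7, C2 → 7; minimax = 7.
5 ≠ 7, so there is no saddle point; optimal play is mixed.
Let Row play Up with probability p. Expected payoff against C1: 7p + 5(1−p) = 2p + 5; against C2: (-3)p + 7(1−p) = −10p + 7.
Setting these equal: 2p + 5 = −10p + 7 ⇒ 12p = 2 ⇒ p = 1/6, and the value is (2)·(1/6) + 5 = 16/3.
For Column: with q = P(C1), equating Up's and Down's payoffs gives 10q − 3 = −2q + 7 ⇒ q = 5/6.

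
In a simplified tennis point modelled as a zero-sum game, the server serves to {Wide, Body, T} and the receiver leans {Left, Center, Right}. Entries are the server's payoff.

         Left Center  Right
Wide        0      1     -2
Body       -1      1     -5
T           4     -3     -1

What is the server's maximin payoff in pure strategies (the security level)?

Row minima: Wide → -2, Body → -5, T → -3.
The best of these is -2.

-2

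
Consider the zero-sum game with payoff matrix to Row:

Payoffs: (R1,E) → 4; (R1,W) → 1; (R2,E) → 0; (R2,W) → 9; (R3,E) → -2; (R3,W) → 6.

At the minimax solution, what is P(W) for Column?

Row minima: R1 → 1, R2 → 0, R3 → -2; maximin = 1.
Column maxima: E → 4, W → 9; minimax = 4.
1 ≠ 4, so there is no saddle point; optimal play is mixed.
R3 is strictly dominated by R2, so Row never plays it.
On the remaining 2×2 (R1, R2 vs E, W):
Let Row play R1 with probability p. Expected payoff against E: 4p + 0(1−p) = 4p; against W: 1p + 9(1−p) = −8p + 9.
Setting these equal: 4p = −8p + 9 ⇒ 12p = 9 ⇒ p = 3/4, and the value is (4)·(3/4) = 3.
For Column: with q = P(E), equating R1's and R2's payoffs gives 3q + 1 = −9q + 9 ⇒ q = 2/3.

1/3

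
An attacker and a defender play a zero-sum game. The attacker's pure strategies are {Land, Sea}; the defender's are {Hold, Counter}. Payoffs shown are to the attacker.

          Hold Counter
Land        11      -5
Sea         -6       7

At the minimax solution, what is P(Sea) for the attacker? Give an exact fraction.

Row minima: Land → -5, Sea → -6; maximin = -5.
Column maxima: Hold → 11, Counter → 7; minimax = 7.
-5 ≠ 7, so there is no saddle point; optimal play is mixed.
Let the attacker play Land with probability p. Expected payoff against Hold: 11p + (-6)(1−p) = 17p − 6; against Counter: (-5)p + 7(1−p) = −12p + 7.
Setting these equal: 17p − 6 = −12p + 7 ⇒ 29p = 13 ⇒ p = 13/29, and the value is (17)·(13/29) − 6 = 47/29.
For the defender: with q = P(Hold), equating Land's and Sea's payoffs gives 16q − 5 = −13q + 7 ⇒ q = 12/29.

16/29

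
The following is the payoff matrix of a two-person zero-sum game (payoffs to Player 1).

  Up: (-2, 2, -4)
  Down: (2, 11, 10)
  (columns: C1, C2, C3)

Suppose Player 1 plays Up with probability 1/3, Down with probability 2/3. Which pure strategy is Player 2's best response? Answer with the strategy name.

If Player 2 plays C1, Player 1's expected payoff is (1/3)·(-2) + (2/3)·2 = 2/3.
If Player 2 plays C2, Player 1's expected payoff is (1/3)·2 + (2/3)·11 = 8.
If Player 2 plays C3, Player 1's expected payoff is (1/3)·(-4) + (2/3)·10 = 16/3.
Player 2 minimizes Player 1's payoff; the smallest is 2/3, so the best response is C1.

C1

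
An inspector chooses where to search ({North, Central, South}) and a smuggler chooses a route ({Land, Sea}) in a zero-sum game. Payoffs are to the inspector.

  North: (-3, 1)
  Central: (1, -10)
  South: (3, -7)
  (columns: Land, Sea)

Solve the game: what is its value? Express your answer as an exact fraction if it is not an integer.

-9/7

Row minima: North → -3, Central → -10, South → -7; maximin = -3.
Column maxima: Land → 3, Sea → 1; minimax = 1.
-3 ≠ 1, so there is no saddle point; optimal play is mixed.
Central is strictly dominated by South, so the inspector never plays it.
On the remaining 2×2 (North, South vs Land, Sea):
Let the inspector play North with probability p. Expected payoff against Land: (-3)p + 3(1−p) = −6p + 3; against Sea: 1p + (-7)(1−p) = 8p − 7.
Setting these equal: −6p + 3 = 8p − 7 ⇒ −14p = -10 ⇒ p = 5/7, and the value is (-6)·(5/7) + 3 = -9/7.
For the smuggler: with q = P(Land), equating North's and South's payoffs gives −4q + 1 = 10q − 7 ⇒ q = 4/7.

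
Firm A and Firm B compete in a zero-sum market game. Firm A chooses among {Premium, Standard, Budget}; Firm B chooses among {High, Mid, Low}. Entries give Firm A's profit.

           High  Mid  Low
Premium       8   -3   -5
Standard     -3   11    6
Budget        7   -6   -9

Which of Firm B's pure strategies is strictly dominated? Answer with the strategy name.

Low holds Firm A's payoff strictly below Mid in every row: -5 < -3, 6 < 11, -9 < -6.
So Mid is strictly dominated for Firm B.

Mid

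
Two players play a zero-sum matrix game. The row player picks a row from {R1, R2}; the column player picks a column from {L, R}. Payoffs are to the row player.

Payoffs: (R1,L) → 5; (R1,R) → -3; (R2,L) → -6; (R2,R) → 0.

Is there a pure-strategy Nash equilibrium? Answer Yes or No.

No

Row minima: R1 → -3, R2 → -6; maximin = -3.
Column maxima: L → 5, R → 0; minimax = 0.
-3 ≠ 0, so no pure-strategy equilibrium exists.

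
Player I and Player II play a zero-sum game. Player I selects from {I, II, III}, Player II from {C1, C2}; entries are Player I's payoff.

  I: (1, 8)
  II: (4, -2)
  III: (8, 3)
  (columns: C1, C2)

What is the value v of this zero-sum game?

Row minima: I → 1, II → -2, III → 3; maximin = 3.
Column maxima: C1 → 8, C2 → 8; minimax = 8.
3 ≠ 8, so there is no saddle point; optimal play is mixed.
II is strictly dominated by III, so Player I never plays it.
On the remaining 2×2 (I, III vs C1, C2):
Let Player I play I with probability p. Expected payoff against C1: 1p + 8(1−p) = −7p + 8; against C2: 8p + 3(1−p) = 5p + 3.
Setting these equal: −7p + 8 = 5p + 3 ⇒ −12p = -5 ⇒ p = 5/12, and the value is (-7)·(5/12) + 8 = 61/12.
For Player II: with q = P(C1), equating I's and III's payoffs gives −7q + 8 = 5q + 3 ⇒ q = 5/12.

61/12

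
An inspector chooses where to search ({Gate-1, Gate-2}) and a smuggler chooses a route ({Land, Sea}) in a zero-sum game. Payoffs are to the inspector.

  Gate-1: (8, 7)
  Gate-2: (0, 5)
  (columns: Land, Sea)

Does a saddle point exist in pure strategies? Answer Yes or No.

Yes

Row minima: Gate-1 → 7, Gate-2 → 0; maximin = 7.
Column maxima: Land → 8, Sea → 7; minimax = 7.
maximin = minimax = 7, so a saddle point exists.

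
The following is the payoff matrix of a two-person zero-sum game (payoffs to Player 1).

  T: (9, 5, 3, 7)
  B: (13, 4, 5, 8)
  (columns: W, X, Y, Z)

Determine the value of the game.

Row minima: T → 3, B → 4; maximin = 4.
Column maxima: W → 13, X → 5, Y → 5, Z → 8; minimax = 5.
4 ≠ 5, so there is no saddle point; optimal play is mixed.
W is strictly dominated by X (it gives Player 1 strictly more in every row), so Player 2 never plays it.
Z is strictly dominated by X (it gives Player 1 strictly more in every row), so Player 2 never plays it.
On the remaining 2×2 (T, B vs X, Y):
Let Player 1 play T with probability p. Expected payoff against X: 5p + 4(1−p) = p + 4; against Y: 3p + 5(1−p) = −2p + 5.
Setting these equal: p + 4 = −2p + 5 ⇒ 3p = 1 ⇒ p = 1/3, and the value is (1)·(1/3) + 4 = 13/3.
For Player 2: with q = P(X), equating T's and B's payoffs gives 2q + 3 = −q + 5 ⇒ q = 2/3.

13/3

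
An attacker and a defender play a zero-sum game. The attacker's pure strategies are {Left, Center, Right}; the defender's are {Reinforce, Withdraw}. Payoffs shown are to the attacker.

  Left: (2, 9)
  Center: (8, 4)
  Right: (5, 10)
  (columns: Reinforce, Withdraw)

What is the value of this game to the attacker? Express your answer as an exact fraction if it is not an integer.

Row minima: Left → 2, Center → 4, Right → 5; maximin = 5.
Column maxima: Reinforce → 8, Withdraw → 10; minimax = 8.
5 ≠ 8, so there is no saddle point; optimal play is mixed.
Left is strictly dominated by Right, so the attacker never plays it.
On the remaining 2×2 (Center, Right vs Reinforce, Withdraw):
Let the attacker play Center with probability p. Expected payoff against Reinforce: 8p + 5(1−p) = 3p + 5; against Withdraw: 4p + 10(1−p) = −6p + 10.
Setting these equal: 3p + 5 = −6p + 10 ⇒ 9p = 5 ⇒ p = 5/9, and the value is (3)·(5/9) + 5 = 20/3.
For the defender: with q = P(Reinforce), equating Center's and Right's payoffs gives 4q + 4 = −5q + 10 ⇒ q = 2/3.

20/3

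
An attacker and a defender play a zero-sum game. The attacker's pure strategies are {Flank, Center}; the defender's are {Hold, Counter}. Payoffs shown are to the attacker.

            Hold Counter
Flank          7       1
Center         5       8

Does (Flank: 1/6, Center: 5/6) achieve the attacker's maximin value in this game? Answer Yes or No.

Against Hold this mix gives (1/6)·7 + (5/6)·5 = 16/3.
Against Counter this mix gives (1/6)·1 + (5/6)·8 = 41/6.
The defender will play Hold, holding the attacker to 16/3. Shifting weight toward the row that does better against Hold would raise this floor (the equalizing mix achieves 17/3 against both Hold and Counter), so the proposed strategy is not optimal.

No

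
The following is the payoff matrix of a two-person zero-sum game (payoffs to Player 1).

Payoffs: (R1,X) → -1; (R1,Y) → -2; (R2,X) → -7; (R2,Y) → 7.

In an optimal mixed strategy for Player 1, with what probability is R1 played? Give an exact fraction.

Row minima: R1 → -2, R2 → -7; maximin = -2.
Column maxima: X → -1, Y → 7; minimax = -1.
-2 ≠ -1, so there is no saddle point; optimal play is mixed.
Let Player 1 play R1 with probability p. Expected payoff against X: (-1)p + (-7)(1−p) = 6p − 7; against Y: (-2)p + 7(1−p) = −9p + 7.
Setting these equal: 6p − 7 = −9p + 7 ⇒ 15p = 14 ⇒ p = 14/15, and the value is (6)·(14/15) − 7 = -7/5.
For Player 2: with q = P(X), equating R1's and R2's payoffs gives q − 2 = −14q + 7 ⇒ q = 3/5.

14/15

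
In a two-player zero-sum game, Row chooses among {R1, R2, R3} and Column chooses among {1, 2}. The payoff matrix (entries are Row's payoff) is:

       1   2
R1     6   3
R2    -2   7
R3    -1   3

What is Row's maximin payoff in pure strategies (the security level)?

Row minima: R1 → 3, R2 → -2, R3 → -1.
The best of these is 3.

3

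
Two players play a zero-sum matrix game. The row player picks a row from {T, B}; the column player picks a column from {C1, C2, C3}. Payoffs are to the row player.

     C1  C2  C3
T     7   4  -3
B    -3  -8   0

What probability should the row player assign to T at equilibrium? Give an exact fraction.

8/15

Row minima: T → -3, B → -8; maximin = -3.
Column maxima: C1 → 7, C2 → 4, C3 → 0; minimax = 0.
-3 ≠ 0, so there is no saddle point; optimal play is mixed.
C1 is strictly dominated by C2 (it gives the row player strictly more in every row), so the column player never plays it.
On the remaining 2×2 (T, B vs C2, C3):
Let the row player play T with probability p. Expected payoff against C2: 4p + (-8)(1−p) = 12p − 8; against C3: (-3)p + 0(1−p) = −3p.
Setting these equal: 12p − 8 = −3p ⇒ 15p = 8 ⇒ p = 8/15, and the value is (12)·(8/15) − 8 = -8/5.
For the column player: with q = P(C2), equating T's and B's payoffs gives 7q − 3 = −8q ⇒ q = 1/5.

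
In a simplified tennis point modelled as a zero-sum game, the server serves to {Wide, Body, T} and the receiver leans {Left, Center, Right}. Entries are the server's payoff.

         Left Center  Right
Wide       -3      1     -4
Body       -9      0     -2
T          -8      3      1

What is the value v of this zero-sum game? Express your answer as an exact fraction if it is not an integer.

-7/2

Row minima: Wide → -4, Body → -9, T → -8; maximin = -4.
Column maxima: Left → -3, Center → 3, Right → 1; minimax = -3.
-4 ≠ -3, so there is no saddle point; optimal play is mixed.
Body is strictly dominated by T, so the server never plays it.
Center is strictly dominated by Left (it gives the server strictly more in every row), so the receiver never plays it.
On the remaining 2×2 (Wide, T vs Left, Right):
Let the server play Wide with probability p. Expected payoff against Left: (-3)p + (-8)(1−p) = 5p − 8; against Right: (-4)p + 1(1−p) = −5p + 1.
Setting these equal: 5p − 8 = −5p + 1 ⇒ 10p = 9 ⇒ p = 9/10, and the value is (5)·(9/10) − 8 = -7/2.
For the receiver: with q = P(Left), equating Wide's and T's payoffs gives q − 4 = −9q + 1 ⇒ q = 1/2.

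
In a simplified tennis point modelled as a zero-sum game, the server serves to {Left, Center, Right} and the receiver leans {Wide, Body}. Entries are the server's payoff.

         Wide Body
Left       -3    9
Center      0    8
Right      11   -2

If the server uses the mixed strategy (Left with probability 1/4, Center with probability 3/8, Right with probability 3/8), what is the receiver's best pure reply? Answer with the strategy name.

Wide

If the receiver plays Wide, the server's expected payoff is (1/4)·(-3) + (3/8)·0 + (3/8)·11 = 27/8.
If the receiver plays Body, the server's expected payoff is (1/4)·9 + (3/8)·8 + (3/8)·(-2) = 9/2.
The receiver minimizes the server's payoff; the smallest is 27/8, so the best response is Wide.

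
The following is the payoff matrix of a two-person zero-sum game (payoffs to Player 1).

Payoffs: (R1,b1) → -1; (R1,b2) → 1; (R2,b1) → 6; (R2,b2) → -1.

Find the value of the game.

Row minima: R1 → -1, R2 → -1; maximin = -1.
Column maxima: b1 → 6, b2 → 1; minimax = 1.
-1 ≠ 1, so there is no saddle point; optimal play is mixed.
Let Player 1 play R1 with probability p. Expected payoff against b1: (-1)p + 6(1−p) = −7p + 6; against b2: 1p + (-1)(1−p) = 2p − 1.
Setting these equal: −7p + 6 = 2p − 1 ⇒ −9p = -7 ⇒ p = 7/9, and the value is (-7)·(7/9) + 6 = 5/9.
For Player 2: with q = P(b1), equating R1's and R2's payoffs gives −2q + 1 = 7q − 1 ⇒ q = 2/9.

5/9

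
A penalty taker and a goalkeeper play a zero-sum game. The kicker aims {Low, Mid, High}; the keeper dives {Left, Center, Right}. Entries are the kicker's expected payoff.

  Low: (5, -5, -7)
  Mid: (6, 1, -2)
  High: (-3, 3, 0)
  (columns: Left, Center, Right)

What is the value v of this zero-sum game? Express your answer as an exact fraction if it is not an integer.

-6/11

Row minima: Low → -7, Mid → -2, High → -3; maximin = -2.
Column maxima: Left → 6, Center → 3, Right → 0; minimax = 0.
-2 ≠ 0, so there is no saddle point; optimal play is mixed.
Low is strictly dominated by Mid, so the kicker never plays it.
Center is strictly dominated by Right (it gives the kicker strictly more in every row), so the keeper never plays it.
On the remaining 2×2 (Mid, High vs Left, Right):
Let the kicker play Mid with probability p. Expected payoff against Left: 6p + (-3)(1−p) = 9p − 3; against Right: (-2)p + 0(1−p) = −2p.
Setting these equal: 9p − 3 = −2p ⇒ 11p = 3 ⇒ p = 3/11, and the value is (9)·(3/11) − 3 = -6/11.
For the keeper: with q = P(Left), equating Mid's and High's payoffs gives 8q − 2 = −3q ⇒ q = 2/11.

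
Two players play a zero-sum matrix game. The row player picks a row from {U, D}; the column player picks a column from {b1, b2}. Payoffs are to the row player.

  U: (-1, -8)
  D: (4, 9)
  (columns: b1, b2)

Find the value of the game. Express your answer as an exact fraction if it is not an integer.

4

Row minima: U → -8, D → 4; maximin = 4.
Column maxima: b1 → 4, b2 → 9; minimax = 4.
Since maximin = minimax = 4, there is a saddle point and the value is 4.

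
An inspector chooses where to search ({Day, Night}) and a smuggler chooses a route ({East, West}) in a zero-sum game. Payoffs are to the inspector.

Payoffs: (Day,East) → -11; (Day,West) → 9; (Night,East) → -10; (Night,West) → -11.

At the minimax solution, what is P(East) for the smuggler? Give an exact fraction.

Row minima: Day → -11, Night → -11; maximin = -11.
Column maxima: East → -10, West → 9; minimax = -10.
-11 ≠ -10, so there is no saddle point; optimal play is mixed.
Let the inspector play Day with probability p. Expected payoff against East: (-11)p + (-10)(1−p) = −p − 10; against West: 9p + (-11)(1−p) = 20p − 11.
Setting these equal: −p − 10 = 20p − 11 ⇒ −21p = -1 ⇒ p = 1/21, and the value is (-1)·(1/21) − 10 = -211/21.
For the smuggler: with q = P(East), equating Day's and Night's payoffs gives −20q + 9 = q − 11 ⇒ q = 20/21.

20/21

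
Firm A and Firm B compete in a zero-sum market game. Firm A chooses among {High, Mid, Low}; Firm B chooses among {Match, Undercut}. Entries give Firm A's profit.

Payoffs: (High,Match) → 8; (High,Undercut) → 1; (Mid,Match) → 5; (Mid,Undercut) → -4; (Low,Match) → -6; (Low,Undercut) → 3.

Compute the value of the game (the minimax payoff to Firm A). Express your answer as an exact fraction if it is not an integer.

Row minima: High → 1, Mid → -4, Low → -6; maximin = 1.
Column maxima: Match → 8, Undercut → 3; minimax = 3.
1 ≠ 3, so there is no saddle point; optimal play is mixed.
Mid is strictly dominated by High, so Firm A never plays it.
On the remaining 2×2 (High, Low vs Match, Undercut):
Let Firm A play High with probability p. Expected payoff against Match: 8p + (-6)(1−p) = 14p − 6; against Undercut: 1p + 3(1−p) = −2p + 3.
Setting these equal: 14p − 6 = −2p + 3 ⇒ 16p = 9 ⇒ p = 9/16, and the value is (14)·(9/16) − 6 = 15/8.
For Firm B: with q = P(Match), equating High's and Low's payoffs gives 7q + 1 = −9q + 3 ⇒ q = 1/8.

15/8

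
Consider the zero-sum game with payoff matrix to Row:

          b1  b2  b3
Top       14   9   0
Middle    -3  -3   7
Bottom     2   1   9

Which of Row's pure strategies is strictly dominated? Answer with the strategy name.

Bottom gives a strictly higher payoff than Middle against every column: 2 > -3, 1 > -3, 9 > 7.
So Middle is strictly dominated and Row never plays it.

Middle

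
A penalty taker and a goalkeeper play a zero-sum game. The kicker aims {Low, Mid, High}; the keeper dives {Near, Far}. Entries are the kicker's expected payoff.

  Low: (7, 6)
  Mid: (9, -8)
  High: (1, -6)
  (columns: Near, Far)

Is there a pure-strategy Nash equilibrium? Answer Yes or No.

Row minima: Low → 6, Mid → -8, High → -6; maximin = 6.
Column maxima: Near → 9, Far → 6; minimax = 6.
maximin = minimax = 6, so a saddle point exists.

Yes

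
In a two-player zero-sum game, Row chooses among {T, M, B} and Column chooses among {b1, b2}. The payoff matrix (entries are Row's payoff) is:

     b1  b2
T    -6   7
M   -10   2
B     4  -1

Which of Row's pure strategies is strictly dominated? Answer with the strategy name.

M

T gives a strictly higher payoff than M against every column: -6 > -10, 7 > 2.
So M is strictly dominated and Row never plays it.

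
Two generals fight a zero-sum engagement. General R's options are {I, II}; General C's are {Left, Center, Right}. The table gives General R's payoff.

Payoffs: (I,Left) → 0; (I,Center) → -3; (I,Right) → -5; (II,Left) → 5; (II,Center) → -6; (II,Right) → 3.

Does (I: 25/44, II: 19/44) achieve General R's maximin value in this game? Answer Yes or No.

Against Left this mix gives (25/44)·0 + (19/44)·5 = 95/44.
Against Center this mix gives (25/44)·(-3) + (19/44)·(-6) = -189/44.
Against Right this mix gives (25/44)·(-5) + (19/44)·3 = -17/11.
General C will play Center, holding General R to -189/44. Shifting weight toward the row that does better against Center would raise this floor (the equalizing mix achieves -39/11 against both Center and Right), so the proposed strategy is not optimal.

No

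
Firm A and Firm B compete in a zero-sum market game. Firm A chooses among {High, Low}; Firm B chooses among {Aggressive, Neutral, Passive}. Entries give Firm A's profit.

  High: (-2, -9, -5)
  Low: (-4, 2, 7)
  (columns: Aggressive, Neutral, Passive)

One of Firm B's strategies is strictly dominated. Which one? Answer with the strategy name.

Passive

Neutral holds Firm A's payoff strictly below Passive in every row: -9 < -5, 2 < 7.
So Passive is strictly dominated for Firm B.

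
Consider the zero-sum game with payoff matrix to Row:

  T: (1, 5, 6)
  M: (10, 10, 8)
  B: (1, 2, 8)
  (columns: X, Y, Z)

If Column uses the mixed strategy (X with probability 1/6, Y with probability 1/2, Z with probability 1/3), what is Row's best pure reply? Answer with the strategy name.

M

Expected payoff of T: (1/6)·1 + (1/2)·5 + (1/3)·6 = 14/3.
Expected payoff of M: (1/6)·10 + (1/2)·10 + (1/3)·8 = 28/3.
Expected payoff of B: (1/6)·1 + (1/2)·2 + (1/3)·8 = 23/6.
The largest is 28/3, so Row's best response is M.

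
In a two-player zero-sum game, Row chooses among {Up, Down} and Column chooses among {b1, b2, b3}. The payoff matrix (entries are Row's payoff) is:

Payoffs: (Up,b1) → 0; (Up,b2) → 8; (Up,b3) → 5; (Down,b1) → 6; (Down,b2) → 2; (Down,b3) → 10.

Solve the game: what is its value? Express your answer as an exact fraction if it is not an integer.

4

Row minima: Up → 0, Down → 2; maximin = 2.
Column maxima: b1 → 6, b2 → 8, b3 → 10; minimax = 6.
2 ≠ 6, so there is no saddle point; optimal play is mixed.
b3 is strictly dominated by b1 (it gives Row strictly more in every row), so Column never plays it.
On the remaining 2×2 (Up, Down vs b1, b2):
Let Row play Up with probability p. Expected payoff against b1: 0p + 6(1−p) = −6p + 6; against b2: 8p + 2(1−p) = 6p + 2.
Setting these equal: −6p + 6 = 6p + 2 ⇒ −12p = -4 ⇒ p = 1/3, and the value is (-6)·(1/3) + 6 = 4.
For Column: with q = P(b1), equating Up's and Down's payoffs gives −8q + 8 = 4q + 2 ⇒ q = 1/2.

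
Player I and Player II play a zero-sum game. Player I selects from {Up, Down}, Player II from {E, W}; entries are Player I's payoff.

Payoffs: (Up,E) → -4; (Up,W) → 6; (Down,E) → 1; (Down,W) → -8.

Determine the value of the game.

Row minima: Up → -4, Down → -8; maximin = -4.
Column maxima: E → 1, W → 6; minimax = 1.
-4 ≠ 1, so there is no saddle point; optimal play is mixed.
Let Player I play Up with probability p. Expected payoff against E: (-4)p + 1(1−p) = −5p + 1; against W: 6p + (-8)(1−p) = 14p − 8.
Setting these equal: −5p + 1 = 14p − 8 ⇒ −19p = -9 ⇒ p = 9/19, and the value is (-5)·(9/19) + 1 = -26/19.
For Player II: with q = P(E), equating Up's and Down's payoffs gives −10q + 6 = 9q − 8 ⇒ q = 14/19.

-26/19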